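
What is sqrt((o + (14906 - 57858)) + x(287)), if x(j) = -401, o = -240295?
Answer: 32*I*sqrt(277) ≈ 532.59*I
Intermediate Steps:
sqrt((o + (14906 - 57858)) + x(287)) = sqrt((-240295 + (14906 - 57858)) - 401) = sqrt((-240295 - 42952) - 401) = sqrt(-283247 - 401) = sqrt(-283648) = 32*I*sqrt(277)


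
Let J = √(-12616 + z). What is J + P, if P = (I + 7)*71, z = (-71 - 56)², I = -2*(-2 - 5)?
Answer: 1491 + √3513 ≈ 1550.3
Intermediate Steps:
I = 14 (I = -2*(-7) = 14)
z = 16129 (z = (-127)² = 16129)
J = √3513 (J = √(-12616 + 16129) = √3513 ≈ 59.271)
P = 1491 (P = (14 + 7)*71 = 21*71 = 1491)
J + P = √3513 + 1491 = 1491 + √3513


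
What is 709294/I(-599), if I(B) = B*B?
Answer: 709294/358801 ≈ 1.9768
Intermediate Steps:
I(B) = B²
709294/I(-599) = 709294/((-599)²) = 709294/358801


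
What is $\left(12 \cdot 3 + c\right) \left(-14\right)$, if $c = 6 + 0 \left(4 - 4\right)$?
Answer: $-588$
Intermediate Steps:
$c = 6$ ($c = 6 + 0 \left(4 - 4\right) = 6 + 0 \cdot 0 = 6 + 0 = 6$)
$\left(12 \cdot 3 + c\right) \left(-14\right) = \left(12 \cdot 3 + 6\right) \left(-14\right) = \left(36 + 6\right) \left(-14\right) = 42 \left(-14\right) = -588$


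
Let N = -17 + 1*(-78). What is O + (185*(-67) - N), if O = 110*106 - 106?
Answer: -746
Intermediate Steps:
O = 11554 (O = 11660 - 106 = 11554)
N = -95 (N = -17 - 78 = -95)
O + (185*(-67) - N) = 11554 + (185*(-67) - 1*(-95)) = 11554 + (-12395 + 95) = 11554 - 12300 = -746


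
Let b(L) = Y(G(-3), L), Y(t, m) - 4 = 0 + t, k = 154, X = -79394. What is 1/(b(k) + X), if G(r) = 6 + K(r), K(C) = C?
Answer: -1/79387 ≈ -1.2597e-5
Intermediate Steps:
G(r) = 6 + r
Y(t, m) = 4 + t (Y(t, m) = 4 + (0 + t) = 4 + t)
b(L) = 7 (b(L) = 4 + (6 - 3) = 4 + 3 = 7)
1/(b(k) + X) = 1/(7 - 79394) = 1/(-79387) = -1/79387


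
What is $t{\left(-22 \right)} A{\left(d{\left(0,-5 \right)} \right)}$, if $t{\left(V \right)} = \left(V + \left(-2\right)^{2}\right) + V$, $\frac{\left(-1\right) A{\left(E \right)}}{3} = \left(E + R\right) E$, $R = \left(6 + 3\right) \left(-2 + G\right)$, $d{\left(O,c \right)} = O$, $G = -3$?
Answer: $0$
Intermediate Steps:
$R = -45$ ($R = \left(6 + 3\right) \left(-2 - 3\right) = 9 \left(-5\right) = -45$)
$A{\left(E \right)} = - 3 E \left(-45 + E\right)$ ($A{\left(E \right)} = - 3 \left(E - 45\right) E = - 3 \left(-45 + E\right) E = - 3 E \left(-45 + E\right)$)
$t{\left(V \right)} = 4 + 2 V$ ($t{\left(V \right)} = \left(V + 4\right) + V = \left(4 + V\right) + V = 4 + 2 V$)
$t{\left(-22 \right)} A{\left(d{\left(0,-5 \right)} \right)} = \left(4 + 2 \left(-22\right)\right) 3 \cdot 0 \left(45 - 0\right) = \left(4 - 44\right) 3 \cdot 0 \left(45 + 0\right) = - 40 \cdot 3 \cdot 0 \cdot 45 = \left(-40\right) 0 = 0$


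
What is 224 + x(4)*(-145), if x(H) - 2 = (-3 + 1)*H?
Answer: 1094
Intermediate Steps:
x(H) = 2 - 2*H (x(H) = 2 + (-3 + 1)*H = 2 - 2*H)
224 + x(4)*(-145) = 224 + (2 - 2*4)*(-145) = 224 + (2 - 8)*(-145) = 224 - 6*(-145) = 224 + 870 = 1094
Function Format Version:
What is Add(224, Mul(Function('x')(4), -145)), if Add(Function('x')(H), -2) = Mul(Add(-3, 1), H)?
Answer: 1094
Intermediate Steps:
Function('x')(H) = Add(2, Mul(-2, H)) (Function('x')(H) = Add(2, Mul(Add(-3, 1), H)) = Add(2, Mul(-2, H)))
Add(224, Mul(Function('x')(4), -145)) = Add(224, Mul(Add(2, Mul(-2, 4)), -145)) = Add(224, Mul(Add(2, -8), -145)) = Add(224, Mul(-6, -145)) = Add(224, 870) = 1094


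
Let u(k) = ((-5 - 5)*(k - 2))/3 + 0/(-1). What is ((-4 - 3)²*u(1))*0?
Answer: 0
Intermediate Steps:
u(k) = 20/3 - 10*k/3 (u(k) = -10*(-2 + k)*(⅓) + 0*(-1) = (20 - 10*k)*(⅓) + 0 = (20/3 - 10*k/3) + 0 = 20/3 - 10*k/3)
((-4 - 3)²*u(1))*0 = ((-4 - 3)²*(20/3 - 10/3*1))*0 = ((-7)²*(20/3 - 10/3))*0 = (49*(10/3))*0 = (490/3)*0 = 0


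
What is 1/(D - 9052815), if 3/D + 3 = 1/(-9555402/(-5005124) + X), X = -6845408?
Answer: -51393161975347/465252839021010424590 ≈ -1.1046e-7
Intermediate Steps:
D = -51393159472785/51393161975347 (D = 3/(-3 + 1/(-9555402/(-5005124) - 6845408)) = 3/(-3 + 1/(-9555402*(-1/5005124) - 6845408)) = 3/(-3 + 1/(4777701/2502562 - 6845408)) = 3/(-3 + 1/(-17131053157595/2502562)) = 3/(-3 - 2502562/17131053157595) = 3/(-51393161975347/17131053157595) = 3*(-17131053157595/51393161975347) = -51393159472785/51393161975347 ≈ -1.0000)
1/(D - 9052815) = 1/(-51393159472785/51393161975347 - 9052815) = 1/(-465252839021010424590/51393161975347) = -51393161975347/465252839021010424590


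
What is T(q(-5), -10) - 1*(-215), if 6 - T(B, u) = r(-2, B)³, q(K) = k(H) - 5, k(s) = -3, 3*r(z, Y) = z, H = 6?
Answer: 5975/27 ≈ 221.30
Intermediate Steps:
r(z, Y) = z/3
q(K) = -8 (q(K) = -3 - 5 = -8)
T(B, u) = 170/27 (T(B, u) = 6 - ((⅓)*(-2))³ = 6 - (-⅔)³ = 6 - 1*(-8/27) = 6 + 8/27 = 170/27)
T(q(-5), -10) - 1*(-215) = 170/27 - 1*(-215) = 170/27 + 215 = 5975/27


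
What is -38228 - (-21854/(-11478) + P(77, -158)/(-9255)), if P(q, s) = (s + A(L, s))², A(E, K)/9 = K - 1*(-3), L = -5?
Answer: -672239586998/17704815 ≈ -37969.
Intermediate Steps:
A(E, K) = 27 + 9*K (A(E, K) = 9*(K - 1*(-3)) = 9*(K + 3) = 9*(3 + K) = 27 + 9*K)
P(q, s) = (27 + 10*s)² (P(q, s) = (s + (27 + 9*s))² = (27 + 10*s)²)
-38228 - (-21854/(-11478) + P(77, -158)/(-9255)) = -38228 - (-21854/(-11478) + (27 + 10*(-158))²/(-9255)) = -38228 - (-21854*(-1/11478) + (27 - 1580)²*(-1/9255)) = -38228 - (10927/5739 + (-1553)²*(-1/9255)) = -38228 - (10927/5739 + 2411809*(-1/9255)) = -38228 - (10927/5739 - 2411809/9255) = -38228 - 1*(-4580080822/17704815) = -38228 + 4580080822/17704815 = -672239586998/17704815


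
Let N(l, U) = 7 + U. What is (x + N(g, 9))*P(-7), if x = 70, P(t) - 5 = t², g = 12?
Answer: 4644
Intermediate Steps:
P(t) = 5 + t²
(x + N(g, 9))*P(-7) = (70 + (7 + 9))*(5 + (-7)²) = (70 + 16)*(5 + 49) = 86*54 = 4644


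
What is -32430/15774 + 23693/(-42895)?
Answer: -294136372/112770955 ≈ -2.6083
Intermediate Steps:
-32430/15774 + 23693/(-42895) = -32430*1/15774 + 23693*(-1/42895) = -5405/2629 - 23693/42895 = -294136372/112770955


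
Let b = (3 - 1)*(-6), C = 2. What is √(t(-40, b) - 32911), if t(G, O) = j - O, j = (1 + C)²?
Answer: I*√32890 ≈ 181.36*I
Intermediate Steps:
b = -12 (b = 2*(-6) = -12)
j = 9 (j = (1 + 2)² = 3² = 9)
t(G, O) = 9 - O
√(t(-40, b) - 32911) = √((9 - 1*(-12)) - 32911) = √((9 + 12) - 32911) = √(21 - 32911) = √(-32890) = I*√32890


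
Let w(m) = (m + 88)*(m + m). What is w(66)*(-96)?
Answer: -1951488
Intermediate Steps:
w(m) = 2*m*(88 + m) (w(m) = (88 + m)*(2*m) = 2*m*(88 + m))
w(66)*(-96) = (2*66*(88 + 66))*(-96) = (2*66*154)*(-96) = 20328*(-96) = -1951488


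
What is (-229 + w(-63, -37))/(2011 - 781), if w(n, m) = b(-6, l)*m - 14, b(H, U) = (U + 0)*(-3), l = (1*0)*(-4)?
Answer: -81/410 ≈ -0.19756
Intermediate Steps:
l = 0 (l = 0*(-4) = 0)
b(H, U) = -3*U (b(H, U) = U*(-3) = -3*U)
w(n, m) = -14 (w(n, m) = (-3*0)*m - 14 = 0*m - 14 = 0 - 14 = -14)
(-229 + w(-63, -37))/(2011 - 781) = (-229 - 14)/(2011 - 781) = -243/1230 = -243*1/1230 = -81/410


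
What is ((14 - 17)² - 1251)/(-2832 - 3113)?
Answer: 1242/5945 ≈ 0.20891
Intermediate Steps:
((14 - 17)² - 1251)/(-2832 - 3113) = ((-3)² - 1251)/(-5945) = (9 - 1251)*(-1/5945) = -1242*(-1/5945) = 1242/5945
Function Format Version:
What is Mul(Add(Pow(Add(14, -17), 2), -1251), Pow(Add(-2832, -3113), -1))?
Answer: Rational(1242, 5945) ≈ 0.20891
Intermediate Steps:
Mul(Add(Pow(Add(14, -17), 2), -1251), Pow(Add(-2832, -3113), -1)) = Mul(Add(Pow(-3, 2), -1251), Pow(-5945, -1)) = Mul(Add(9, -1251), Rational(-1, 5945)) = Mul(-1242, Rational(-1, 5945)) = Rational(1242, 5945)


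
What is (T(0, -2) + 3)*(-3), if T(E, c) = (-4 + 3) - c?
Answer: -12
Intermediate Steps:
T(E, c) = -1 - c
(T(0, -2) + 3)*(-3) = ((-1 - 1*(-2)) + 3)*(-3) = ((-1 + 2) + 3)*(-3) = (1 + 3)*(-3) = 4*(-3) = -12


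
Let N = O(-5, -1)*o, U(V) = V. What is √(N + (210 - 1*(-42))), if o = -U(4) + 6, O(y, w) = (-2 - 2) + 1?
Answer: √246 ≈ 15.684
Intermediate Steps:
O(y, w) = -3 (O(y, w) = -4 + 1 = -3)
o = 2 (o = -1*4 + 6 = -4 + 6 = 2)
N = -6 (N = -3*2 = -6)
√(N + (210 - 1*(-42))) = √(-6 + (210 - 1*(-42))) = √(-6 + (210 + 42)) = √(-6 + 252) = √246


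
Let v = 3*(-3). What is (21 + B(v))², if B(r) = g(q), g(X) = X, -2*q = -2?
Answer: 484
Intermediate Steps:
q = 1 (q = -½*(-2) = 1)
v = -9
B(r) = 1
(21 + B(v))² = (21 + 1)² = 22² = 484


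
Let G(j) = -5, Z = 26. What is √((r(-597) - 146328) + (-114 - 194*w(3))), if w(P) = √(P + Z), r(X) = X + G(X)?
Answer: √(-147044 - 194*√29) ≈ 384.82*I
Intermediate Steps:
r(X) = -5 + X (r(X) = X - 5 = -5 + X)
w(P) = √(26 + P) (w(P) = √(P + 26) = √(26 + P))
√((r(-597) - 146328) + (-114 - 194*w(3))) = √(((-5 - 597) - 146328) + (-114 - 194*√(26 + 3))) = √((-602 - 146328) + (-114 - 194*√29)) = √(-146930 + (-114 - 194*√29)) = √(-147044 - 194*√29)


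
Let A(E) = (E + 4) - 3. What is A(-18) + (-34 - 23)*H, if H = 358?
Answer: -20423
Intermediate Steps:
A(E) = 1 + E (A(E) = (4 + E) - 3 = 1 + E)
A(-18) + (-34 - 23)*H = (1 - 18) + (-34 - 23)*358 = -17 - 57*358 = -17 - 20406 = -20423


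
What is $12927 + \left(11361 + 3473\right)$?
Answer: $27761$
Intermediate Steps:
$12927 + \left(11361 + 3473\right) = 12927 + 14834 = 27761$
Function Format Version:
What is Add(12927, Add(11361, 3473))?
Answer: 27761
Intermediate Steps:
Add(12927, Add(11361, 3473)) = Add(12927, 14834) = 27761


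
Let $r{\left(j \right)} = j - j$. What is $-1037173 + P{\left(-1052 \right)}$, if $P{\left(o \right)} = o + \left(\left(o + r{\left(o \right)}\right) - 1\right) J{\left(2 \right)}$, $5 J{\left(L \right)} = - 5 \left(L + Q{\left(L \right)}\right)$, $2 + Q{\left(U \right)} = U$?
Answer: $-1036119$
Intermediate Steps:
$r{\left(j \right)} = 0$
$Q{\left(U \right)} = -2 + U$
$J{\left(L \right)} = 2 - 2 L$ ($J{\left(L \right)} = \frac{\left(-5\right) \left(L + \left(-2 + L\right)\right)}{5} = \frac{\left(-5\right) \left(-2 + 2 L\right)}{5} = \frac{10 - 10 L}{5} = 2 - 2 L$)
$P{\left(o \right)} = 2 - o$ ($P{\left(o \right)} = o + \left(\left(o + 0\right) - 1\right) \left(2 - 4\right) = o + \left(o - 1\right) \left(2 - 4\right) = o + \left(-1 + o\right) \left(-2\right) = o - \left(-2 + 2 o\right) = 2 - o$)
$-1037173 + P{\left(-1052 \right)} = -1037173 + \left(2 - -1052\right) = -1037173 + \left(2 + 1052\right) = -1037173 + 1054 = -1036119$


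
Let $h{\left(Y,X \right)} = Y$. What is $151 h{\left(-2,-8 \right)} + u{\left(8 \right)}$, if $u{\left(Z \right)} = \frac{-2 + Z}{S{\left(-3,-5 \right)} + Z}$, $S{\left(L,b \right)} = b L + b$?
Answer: $- \frac{905}{3} \approx -301.67$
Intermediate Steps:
$S{\left(L,b \right)} = b + L b$ ($S{\left(L,b \right)} = L b + b = b + L b$)
$u{\left(Z \right)} = \frac{-2 + Z}{10 + Z}$ ($u{\left(Z \right)} = \frac{-2 + Z}{- 5 \left(1 - 3\right) + Z} = \frac{-2 + Z}{\left(-5\right) \left(-2\right) + Z} = \frac{-2 + Z}{10 + Z}$)
$151 h{\left(-2,-8 \right)} + u{\left(8 \right)} = 151 \left(-2\right) + \frac{-2 + 8}{10 + 8} = -302 + \frac{1}{18} \cdot 6 = -302 + \frac{1}{3} = - \frac{905}{3}$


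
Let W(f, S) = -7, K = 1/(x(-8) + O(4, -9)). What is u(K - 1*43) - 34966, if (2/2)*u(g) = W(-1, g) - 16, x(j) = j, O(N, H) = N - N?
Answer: -34989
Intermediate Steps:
O(N, H) = 0
K = -1/8 (K = 1/(-8 + 0) = 1/(-8) = -1/8 ≈ -0.12500)
u(g) = -23 (u(g) = -7 - 16 = -23)
u(K - 1*43) - 34966 = -23 - 34966 = -34989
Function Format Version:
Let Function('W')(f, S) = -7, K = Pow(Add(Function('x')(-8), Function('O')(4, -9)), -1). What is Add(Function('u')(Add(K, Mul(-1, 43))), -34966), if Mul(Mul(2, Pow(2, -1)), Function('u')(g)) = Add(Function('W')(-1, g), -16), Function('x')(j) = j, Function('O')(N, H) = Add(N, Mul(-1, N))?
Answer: -34989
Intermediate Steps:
Function('O')(N, H) = 0
K = Rational(-1, 8) (K = Pow(Add(-8, 0), -1) = Pow(-8, -1) = Rational(-1, 8) ≈ -0.12500)
Function('u')(g) = -23 (Function('u')(g) = Add(-7, -16) = -23)
Add(Function('u')(Add(K, Mul(-1, 43))), -34966) = Add(-23, -34966) = -34989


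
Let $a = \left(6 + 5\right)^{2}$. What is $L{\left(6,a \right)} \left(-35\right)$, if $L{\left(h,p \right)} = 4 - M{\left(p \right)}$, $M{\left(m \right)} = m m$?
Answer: $512295$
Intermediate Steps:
$a = 121$ ($a = 11^{2} = 121$)
$M{\left(m \right)} = m^{2}$
$L{\left(h,p \right)} = 4 - p^{2}$
$L{\left(6,a \right)} \left(-35\right) = \left(4 - 121^{2}\right) \left(-35\right) = \left(4 - 14641\right) \left(-35\right) = \left(-14637\right) \left(-35\right) = 512295$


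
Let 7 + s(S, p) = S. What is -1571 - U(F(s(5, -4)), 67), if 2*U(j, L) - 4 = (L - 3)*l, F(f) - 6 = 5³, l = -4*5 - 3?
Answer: -837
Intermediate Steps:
l = -23 (l = -20 - 3 = -23)
s(S, p) = -7 + S
F(f) = 131 (F(f) = 6 + 5³ = 6 + 125 = 131)
U(j, L) = 73/2 - 23*L/2 (U(j, L) = 2 + ((L - 3)*(-23))/2 = 2 + ((-3 + L)*(-23))/2 = 2 + (69 - 23*L)/2 = 2 + (69/2 - 23*L/2) = 73/2 - 23*L/2)
-1571 - U(F(s(5, -4)), 67) = -1571 - (73/2 - 23/2*67) = -1571 - (73/2 - 1541/2) = -1571 - 1*(-734) = -1571 + 734 = -837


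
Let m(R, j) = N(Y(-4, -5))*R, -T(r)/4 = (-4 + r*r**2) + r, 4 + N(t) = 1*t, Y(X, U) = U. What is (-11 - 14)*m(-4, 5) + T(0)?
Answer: -884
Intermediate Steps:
N(t) = -4 + t (N(t) = -4 + 1*t = -4 + t)
T(r) = 16 - 4*r - 4*r**3 (T(r) = -4*((-4 + r*r**2) + r) = -4*((-4 + r**3) + r) = -4*(-4 + r + r**3) = 16 - 4*r - 4*r**3)
m(R, j) = -9*R (m(R, j) = (-4 - 5)*R = -9*R)
(-11 - 14)*m(-4, 5) + T(0) = (-11 - 14)*(-9*(-4)) + (16 - 4*0 - 4*0**3) = -25*36 + (16 + 0 - 4*0) = -900 + (16 + 0 + 0) = -900 + 16 = -884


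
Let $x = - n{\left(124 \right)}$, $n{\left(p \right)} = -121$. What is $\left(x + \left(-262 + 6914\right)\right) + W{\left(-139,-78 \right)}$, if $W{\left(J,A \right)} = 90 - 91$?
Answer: $6772$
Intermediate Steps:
$x = 121$ ($x = \left(-1\right) \left(-121\right) = 121$)
$W{\left(J,A \right)} = -1$
$\left(x + \left(-262 + 6914\right)\right) + W{\left(-139,-78 \right)} = \left(121 + \left(-262 + 6914\right)\right) - 1 = \left(121 + 6652\right) - 1 = 6773 - 1 = 6772$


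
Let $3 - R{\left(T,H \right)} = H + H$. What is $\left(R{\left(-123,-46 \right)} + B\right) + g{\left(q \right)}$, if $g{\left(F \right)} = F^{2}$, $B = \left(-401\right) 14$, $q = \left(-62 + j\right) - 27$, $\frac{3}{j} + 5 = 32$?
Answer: $\frac{192961}{81} \approx 2382.2$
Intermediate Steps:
$j = \frac{1}{9}$ ($j = \frac{3}{-5 + 32} = \frac{3}{27} = 3 \cdot \frac{1}{27} = \frac{1}{9} \approx 0.11111$)
$R{\left(T,H \right)} = 3 - 2 H$ ($R{\left(T,H \right)} = 3 - \left(H + H\right) = 3 - 2 H$)
$q = - \frac{800}{9}$ ($q = \left(-62 + \frac{1}{9}\right) - 27 = - \frac{557}{9} - 27 = - \frac{800}{9} \approx -88.889$)
$B = -5614$
$\left(R{\left(-123,-46 \right)} + B\right) + g{\left(q \right)} = \left(\left(3 - -92\right) - 5614\right) + \left(- \frac{800}{9}\right)^{2} = \left(\left(3 + 92\right) - 5614\right) + \frac{640000}{81} = \left(95 - 5614\right) + \frac{640000}{81} = -5519 + \frac{640000}{81} = \frac{192961}{81}$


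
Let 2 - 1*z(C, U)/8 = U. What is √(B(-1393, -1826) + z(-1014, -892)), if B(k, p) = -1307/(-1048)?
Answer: √1964109986/524 ≈ 84.577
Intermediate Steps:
z(C, U) = 16 - 8*U
B(k, p) = 1307/1048 (B(k, p) = -1307*(-1/1048) = 1307/1048)
√(B(-1393, -1826) + z(-1014, -892)) = √(1307/1048 + (16 - 8*(-892))) = √(1307/1048 + (16 + 7136)) = √(1307/1048 + 7152) = √(7496603/1048) = √1964109986/524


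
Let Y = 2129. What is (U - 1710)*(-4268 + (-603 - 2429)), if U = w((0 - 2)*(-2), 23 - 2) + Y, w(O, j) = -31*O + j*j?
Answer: -5372800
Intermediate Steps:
w(O, j) = j² - 31*O (w(O, j) = -31*O + j² = j² - 31*O)
U = 2446 (U = ((23 - 2)² - 31*(0 - 2)*(-2)) + 2129 = (21² - (-62)*(-2)) + 2129 = (441 - 31*4) + 2129 = (441 - 124) + 2129 = 317 + 2129 = 2446)
(U - 1710)*(-4268 + (-603 - 2429)) = (2446 - 1710)*(-4268 + (-603 - 2429)) = 736*(-4268 - 3032) = 736*(-7300) = -5372800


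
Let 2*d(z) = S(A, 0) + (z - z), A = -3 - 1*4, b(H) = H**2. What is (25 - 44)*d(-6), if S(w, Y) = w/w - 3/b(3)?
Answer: -19/3 ≈ -6.3333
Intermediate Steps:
A = -7 (A = -3 - 4 = -7)
S(w, Y) = 2/3 (S(w, Y) = w/w - 3/(3**2) = 1 - 3/9 = 1 - 3*1/9 = 1 - 1/3 = 2/3)
d(z) = 1/3 (d(z) = (2/3 + (z - z))/2 = (2/3 + 0)/2 = (1/2)*(2/3) = 1/3)
(25 - 44)*d(-6) = (25 - 44)*(1/3) = -19*1/3 = -19/3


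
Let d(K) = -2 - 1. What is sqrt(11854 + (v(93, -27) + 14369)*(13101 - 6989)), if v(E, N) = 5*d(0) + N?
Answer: 3*sqrt(9730942) ≈ 9358.3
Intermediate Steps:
d(K) = -3
v(E, N) = -15 + N (v(E, N) = 5*(-3) + N = -15 + N)
sqrt(11854 + (v(93, -27) + 14369)*(13101 - 6989)) = sqrt(11854 + ((-15 - 27) + 14369)*(13101 - 6989)) = sqrt(11854 + (-42 + 14369)*6112) = sqrt(11854 + 14327*6112) = sqrt(11854 + 87566624) = sqrt(87578478) = 3*sqrt(9730942)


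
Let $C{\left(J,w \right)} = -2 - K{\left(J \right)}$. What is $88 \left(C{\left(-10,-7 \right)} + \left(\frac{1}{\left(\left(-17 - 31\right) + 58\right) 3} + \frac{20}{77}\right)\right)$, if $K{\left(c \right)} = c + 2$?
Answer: $\frac{58148}{105} \approx 553.79$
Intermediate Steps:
$K{\left(c \right)} = 2 + c$
$C{\left(J,w \right)} = -4 - J$ ($C{\left(J,w \right)} = -2 - \left(2 + J\right) = -4 - J$)
$88 \left(C{\left(-10,-7 \right)} + \left(\frac{1}{\left(\left(-17 - 31\right) + 58\right) 3} + \frac{20}{77}\right)\right) = 88 \left(\left(-4 - -10\right) + \left(\frac{1}{\left(\left(-17 - 31\right) + 58\right) 3} + \frac{20}{77}\right)\right) = 88 \left(\left(-4 + 10\right) + \left(\frac{1}{-48 + 58} \cdot \frac{1}{3} + 20 \cdot \frac{1}{77}\right)\right) = 88 \left(6 + \left(\frac{1}{10} \cdot \frac{1}{3} + \frac{20}{77}\right)\right) = 88 \left(6 + \left(\frac{1}{30} + \frac{20}{77}\right)\right) = 88 \left(6 + \frac{677}{2310}\right) = 88 \cdot \frac{14537}{2310} = \frac{58148}{105}$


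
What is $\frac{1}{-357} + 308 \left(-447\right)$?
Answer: $- \frac{49150333}{357} \approx -1.3768 \cdot 10^{5}$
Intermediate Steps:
$\frac{1}{-357} + 308 \left(-447\right) = - \frac{1}{357} - 137676 = - \frac{49150333}{357}$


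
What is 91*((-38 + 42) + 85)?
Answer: 8099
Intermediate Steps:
91*((-38 + 42) + 85) = 91*(4 + 85) = 91*89 = 8099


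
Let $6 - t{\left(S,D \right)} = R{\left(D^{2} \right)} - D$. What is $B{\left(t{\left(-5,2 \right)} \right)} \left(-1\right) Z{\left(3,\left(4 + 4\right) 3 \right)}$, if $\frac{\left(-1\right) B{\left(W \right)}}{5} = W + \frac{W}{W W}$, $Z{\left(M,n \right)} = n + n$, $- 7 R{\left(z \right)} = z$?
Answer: $\frac{14596}{7} \approx 2085.1$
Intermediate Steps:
$R{\left(z \right)} = - \frac{z}{7}$
$Z{\left(M,n \right)} = 2 n$
$t{\left(S,D \right)} = 6 + D + \frac{D^{2}}{7}$ ($t{\left(S,D \right)} = 6 - \left(- \frac{D^{2}}{7} - D\right) = 6 - \left(- D - \frac{D^{2}}{7}\right) = 6 + \left(D + \frac{D^{2}}{7}\right) = 6 + D + \frac{D^{2}}{7}$)
$B{\left(W \right)} = - 5 W - \frac{5}{W}$ ($B{\left(W \right)} = - 5 \left(W + \frac{W}{W W}\right) = - 5 \left(W + \frac{W}{W^{2}}\right) = - 5 \left(W + \frac{1}{W}\right) = - 5 W - \frac{5}{W}$)
$B{\left(t{\left(-5,2 \right)} \right)} \left(-1\right) Z{\left(3,\left(4 + 4\right) 3 \right)} = \left(- 5 \left(6 + 2 + \frac{2^{2}}{7}\right) - \frac{5}{6 + 2 + \frac{2^{2}}{7}}\right) \left(-1\right) 2 \left(4 + 4\right) 3 = \left(- 5 \left(6 + 2 + \frac{1}{7} \cdot 4\right) - \frac{5}{6 + 2 + \frac{1}{7} \cdot 4}\right) \left(-1\right) 2 \cdot 8 \cdot 3 = \left(- 5 \left(6 + 2 + \frac{4}{7}\right) - \frac{5}{6 + 2 + \frac{4}{7}}\right) \left(-1\right) 2 \cdot 24 = \left(\left(-5\right) \frac{60}{7} - \frac{5}{\frac{60}{7}}\right) \left(-1\right) 48 = \left(- \frac{300}{7} - \frac{7}{12}\right) \left(-1\right) 48 = \left(- \frac{3649}{84}\right) \left(-1\right) 48 = \frac{3649}{84} \cdot 48 = \frac{14596}{7}$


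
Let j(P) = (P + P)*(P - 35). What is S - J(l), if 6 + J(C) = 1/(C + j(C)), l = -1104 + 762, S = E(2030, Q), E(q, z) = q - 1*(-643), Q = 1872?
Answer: 689912153/257526 ≈ 2679.0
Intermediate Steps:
E(q, z) = 643 + q (E(q, z) = q + 643 = 643 + q)
S = 2673 (S = 643 + 2030 = 2673)
l = -342
j(P) = 2*P*(-35 + P) (j(P) = (2*P)*(-35 + P) = 2*P*(-35 + P))
J(C) = -6 + 1/(C + 2*C*(-35 + C))
S - J(l) = 2673 - (1 - 12*(-342)**2 + 414*(-342))/((-342)*(-69 + 2*(-342))) = 2673 - (-1)*(1 - 12*116964 - 141588)/(342*(-69 - 684)) = 2673 - (-1)*(1 - 1403568 - 141588)/(342*(-753)) = 2673 - (-1)*(-1)*(-1545155)/(342*753) = 2673 - 1*(-1545155/257526) = 2673 + 1545155/257526 = 689912153/257526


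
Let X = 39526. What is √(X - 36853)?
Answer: 9*√33 ≈ 51.701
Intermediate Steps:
√(X - 36853) = √(39526 - 36853) = √2673 = 9*√33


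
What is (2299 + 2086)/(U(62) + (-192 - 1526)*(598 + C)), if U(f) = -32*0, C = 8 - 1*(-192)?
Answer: -4385/1370964 ≈ -0.0031985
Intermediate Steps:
C = 200 (C = 8 + 192 = 200)
U(f) = 0
(2299 + 2086)/(U(62) + (-192 - 1526)*(598 + C)) = (2299 + 2086)/(0 + (-192 - 1526)*(598 + 200)) = 4385/(0 - 1718*798) = 4385/(0 - 1370964) = 4385/(-1370964) = 4385*(-1/1370964) = -4385/1370964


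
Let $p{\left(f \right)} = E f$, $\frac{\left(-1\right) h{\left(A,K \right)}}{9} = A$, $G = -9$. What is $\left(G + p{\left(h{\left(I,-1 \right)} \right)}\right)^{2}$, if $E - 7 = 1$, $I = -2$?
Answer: $18225$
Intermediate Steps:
$h{\left(A,K \right)} = - 9 A$
$E = 8$ ($E = 7 + 1 = 8$)
$p{\left(f \right)} = 8 f$
$\left(G + p{\left(h{\left(I,-1 \right)} \right)}\right)^{2} = \left(-9 + 8 \left(\left(-9\right) \left(-2\right)\right)\right)^{2} = \left(-9 + 8 \cdot 18\right)^{2} = \left(-9 + 144\right)^{2} = 135^{2} = 18225$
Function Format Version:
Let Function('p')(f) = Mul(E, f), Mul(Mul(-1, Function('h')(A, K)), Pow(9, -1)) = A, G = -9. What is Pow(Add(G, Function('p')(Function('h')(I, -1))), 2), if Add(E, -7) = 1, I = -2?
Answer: 18225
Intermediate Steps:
Function('h')(A, K) = Mul(-9, A)
E = 8 (E = Add(7, 1) = 8)
Function('p')(f) = Mul(8, f)
Pow(Add(G, Function('p')(Function('h')(I, -1))), 2) = Pow(Add(-9, Mul(8, Mul(-9, -2))), 2) = Pow(Add(-9, Mul(8, 18)), 2) = Pow(Add(-9, 144), 2) = Pow(135, 2) = 18225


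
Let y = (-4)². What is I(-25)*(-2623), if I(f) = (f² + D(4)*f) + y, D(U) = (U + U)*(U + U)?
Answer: 2515457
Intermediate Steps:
y = 16
D(U) = 4*U² (D(U) = (2*U)*(2*U) = 4*U²)
I(f) = 16 + f² + 64*f (I(f) = (f² + (4*4²)*f) + 16 = (f² + (4*16)*f) + 16 = (f² + 64*f) + 16 = 16 + f² + 64*f)
I(-25)*(-2623) = (16 + (-25)² + 64*(-25))*(-2623) = (16 + 625 - 1600)*(-2623) = -959*(-2623) = 2515457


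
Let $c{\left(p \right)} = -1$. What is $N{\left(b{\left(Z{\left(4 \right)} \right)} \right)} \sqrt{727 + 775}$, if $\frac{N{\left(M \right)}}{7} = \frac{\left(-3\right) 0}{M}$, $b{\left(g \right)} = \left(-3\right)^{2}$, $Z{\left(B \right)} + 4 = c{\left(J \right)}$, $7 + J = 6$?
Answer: $0$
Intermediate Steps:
$J = -1$ ($J = -7 + 6 = -1$)
$Z{\left(B \right)} = -5$ ($Z{\left(B \right)} = -4 - 1 = -5$)
$b{\left(g \right)} = 9$
$N{\left(M \right)} = 0$ ($N{\left(M \right)} = 7 \frac{\left(-3\right) 0}{M} = 7 \frac{0}{M} = 7 \cdot 0 = 0$)
$N{\left(b{\left(Z{\left(4 \right)} \right)} \right)} \sqrt{727 + 775} = 0 \sqrt{727 + 775} = 0 \sqrt{1502} = 0$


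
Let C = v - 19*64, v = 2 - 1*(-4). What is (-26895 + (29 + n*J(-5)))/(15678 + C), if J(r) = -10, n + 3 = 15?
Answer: -13493/7234 ≈ -1.8652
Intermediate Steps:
n = 12 (n = -3 + 15 = 12)
v = 6 (v = 2 + 4 = 6)
C = -1210 (C = 6 - 19*64 = 6 - 1216 = -1210)
(-26895 + (29 + n*J(-5)))/(15678 + C) = (-26895 + (29 + 12*(-10)))/(15678 - 1210) = (-26895 + (29 - 120))/14468 = (-26895 - 91)*(1/14468) = -26986*1/14468 = -13493/7234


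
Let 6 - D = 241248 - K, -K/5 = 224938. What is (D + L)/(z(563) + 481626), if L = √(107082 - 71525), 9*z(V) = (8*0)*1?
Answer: -682966/240813 + 31*√37/481626 ≈ -2.8357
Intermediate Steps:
K = -1124690 (K = -5*224938 = -1124690)
z(V) = 0 (z(V) = ((8*0)*1)/9 = (0*1)/9 = (⅑)*0 = 0)
L = 31*√37 (L = √35557 = 31*√37 ≈ 188.57)
D = -1365932 (D = 6 - (241248 - 1*(-1124690)) = 6 - (241248 + 1124690) = 6 - 1*1365938 = 6 - 1365938 = -1365932)
(D + L)/(z(563) + 481626) = (-1365932 + 31*√37)/(0 + 481626) = (-1365932 + 31*√37)/481626 = (-1365932 + 31*√37)*(1/481626) = -682966/240813 + 31*√37/481626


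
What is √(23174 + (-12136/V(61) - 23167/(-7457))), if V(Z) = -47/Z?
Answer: √4781751988677693/350479 ≈ 197.30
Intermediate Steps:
√(23174 + (-12136/V(61) - 23167/(-7457))) = √(23174 + (-12136/((-47/61)) - 23167/(-7457))) = √(23174 + (-12136/((-47*1/61)) - 23167*(-1/7457))) = √(23174 + (-12136/(-47/61) + 23167/7457)) = √(23174 + (-12136*(-61/47) + 23167/7457)) = √(23174 + (740296/47 + 23167/7457)) = √(23174 + 5521476121/350479) = √(13643476467/350479) = √4781751988677693/350479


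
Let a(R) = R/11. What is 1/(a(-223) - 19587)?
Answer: -11/215680 ≈ -5.1001e-5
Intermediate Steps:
a(R) = R/11 (a(R) = R*(1/11) = R/11)
1/(a(-223) - 19587) = 1/((1/11)*(-223) - 19587) = 1/(-223/11 - 19587) = 1/(-215680/11) = -11/215680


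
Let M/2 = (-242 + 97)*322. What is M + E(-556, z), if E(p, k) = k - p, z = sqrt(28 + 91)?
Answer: -92824 + sqrt(119) ≈ -92813.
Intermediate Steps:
z = sqrt(119) ≈ 10.909
M = -93380 (M = 2*((-242 + 97)*322) = 2*(-145*322) = 2*(-46690) = -93380)
M + E(-556, z) = -93380 + (sqrt(119) - 1*(-556)) = -93380 + (sqrt(119) + 556) = -93380 + (556 + sqrt(119)) = -92824 + sqrt(119)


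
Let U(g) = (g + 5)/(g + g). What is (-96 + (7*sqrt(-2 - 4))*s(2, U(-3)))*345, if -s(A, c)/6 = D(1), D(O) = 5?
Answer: -33120 - 72450*I*sqrt(6) ≈ -33120.0 - 1.7747e+5*I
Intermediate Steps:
U(g) = (5 + g)/(2*g) (U(g) = (5 + g)/((2*g)) = (5 + g)*(1/(2*g)) = (5 + g)/(2*g))
s(A, c) = -30 (s(A, c) = -6*5 = -30)
(-96 + (7*sqrt(-2 - 4))*s(2, U(-3)))*345 = (-96 + (7*sqrt(-2 - 4))*(-30))*345 = (-96 + (7*sqrt(-6))*(-30))*345 = (-96 + (7*(I*sqrt(6)))*(-30))*345 = (-96 + (7*I*sqrt(6))*(-30))*345 = (-96 - 210*I*sqrt(6))*345 = -33120 - 72450*I*sqrt(6)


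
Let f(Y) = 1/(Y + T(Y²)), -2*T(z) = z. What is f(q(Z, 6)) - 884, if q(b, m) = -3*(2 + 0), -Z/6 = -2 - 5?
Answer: -21217/24 ≈ -884.04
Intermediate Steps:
Z = 42 (Z = -6*(-2 - 5) = -6*(-7) = 42)
q(b, m) = -6 (q(b, m) = -3*2 = -6)
T(z) = -z/2
f(Y) = 1/(Y - Y²/2)
f(q(Z, 6)) - 884 = -2/(-6*(-2 - 6)) - 884 = -2*(-⅙)/(-8) - 884 = -2*(-⅙)*(-⅛) - 884 = -1/24 - 884 = -21217/24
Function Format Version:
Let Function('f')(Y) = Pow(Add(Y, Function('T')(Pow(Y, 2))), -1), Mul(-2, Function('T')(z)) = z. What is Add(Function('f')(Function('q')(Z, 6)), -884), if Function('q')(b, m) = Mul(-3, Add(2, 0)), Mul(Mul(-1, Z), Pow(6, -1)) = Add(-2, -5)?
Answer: Rational(-21217, 24) ≈ -884.04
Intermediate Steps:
Z = 42 (Z = Mul(-6, Add(-2, -5)) = Mul(-6, -7) = 42)
Function('q')(b, m) = -6 (Function('q')(b, m) = Mul(-3, 2) = -6)
Function('T')(z) = Mul(Rational(-1, 2), z)
Function('f')(Y) = Pow(Add(Y, Mul(Rational(-1, 2), Pow(Y, 2))), -1)
Add(Function('f')(Function('q')(Z, 6)), -884) = Add(Mul(-2, Pow(-6, -1), Pow(Add(-2, -6), -1)), -884) = Add(Mul(-2, Rational(-1, 6), Pow(-8, -1)), -884) = Add(Mul(-2, Rational(-1, 6), Rational(-1, 8)), -884) = Add(Rational(-1, 24), -884) = Rational(-21217, 24)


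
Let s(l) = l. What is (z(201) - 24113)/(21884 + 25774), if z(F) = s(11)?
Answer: -309/611 ≈ -0.50573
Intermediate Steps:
z(F) = 11
(z(201) - 24113)/(21884 + 25774) = (11 - 24113)/(21884 + 25774) = -24102/47658 = -24102*1/47658 = -309/611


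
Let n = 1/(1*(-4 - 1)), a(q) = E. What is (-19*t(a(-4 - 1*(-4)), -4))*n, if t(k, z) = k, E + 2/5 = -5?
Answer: -513/25 ≈ -20.520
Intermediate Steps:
E = -27/5 (E = -2/5 - 5 = -27/5 ≈ -5.4000)
a(q) = -27/5
n = -1/5 (n = 1/(1*(-5)) = 1/(-5) = -1/5 ≈ -0.20000)
(-19*t(a(-4 - 1*(-4)), -4))*n = -19*(-27/5)*(-1/5) = (513/5)*(-1/5) = -513/25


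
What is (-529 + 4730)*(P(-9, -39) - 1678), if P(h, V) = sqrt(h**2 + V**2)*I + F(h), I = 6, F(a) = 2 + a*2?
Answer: -7116494 + 75618*sqrt(178) ≈ -6.1076e+6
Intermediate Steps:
F(a) = 2 + 2*a
P(h, V) = 2 + 2*h + 6*sqrt(V**2 + h**2) (P(h, V) = sqrt(h**2 + V**2)*6 + (2 + 2*h) = sqrt(V**2 + h**2)*6 + (2 + 2*h) = 6*sqrt(V**2 + h**2) + (2 + 2*h) = 2 + 2*h + 6*sqrt(V**2 + h**2))
(-529 + 4730)*(P(-9, -39) - 1678) = (-529 + 4730)*((2 + 2*(-9) + 6*sqrt((-39)**2 + (-9)**2)) - 1678) = 4201*((2 - 18 + 6*sqrt(1521 + 81)) - 1678) = 4201*((2 - 18 + 6*sqrt(1602)) - 1678) = 4201*((2 - 18 + 6*(3*sqrt(178))) - 1678) = 4201*((2 - 18 + 18*sqrt(178)) - 1678) = 4201*((-16 + 18*sqrt(178)) - 1678) = 4201*(-1694 + 18*sqrt(178)) = -7116494 + 75618*sqrt(178)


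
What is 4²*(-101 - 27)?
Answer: -2048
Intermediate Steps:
4²*(-101 - 27) = 16*(-128) = -2048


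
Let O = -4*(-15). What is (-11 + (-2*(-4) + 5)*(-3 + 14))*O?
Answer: 7920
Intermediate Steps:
O = 60
(-11 + (-2*(-4) + 5)*(-3 + 14))*O = (-11 + (-2*(-4) + 5)*(-3 + 14))*60 = (-11 + (8 + 5)*11)*60 = (-11 + 13*11)*60 = (-11 + 143)*60 = 132*60 = 7920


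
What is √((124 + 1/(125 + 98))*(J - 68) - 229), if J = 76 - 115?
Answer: I*√671216174/223 ≈ 116.18*I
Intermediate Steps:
J = -39
√((124 + 1/(125 + 98))*(J - 68) - 229) = √((124 + 1/(125 + 98))*(-39 - 68) - 229) = √((124 + 1/223)*(-107) - 229) = √((27653/223)*(-107) - 229) = √(-2958871/223 - 229) = √(-3009938/223) = I*√671216174/223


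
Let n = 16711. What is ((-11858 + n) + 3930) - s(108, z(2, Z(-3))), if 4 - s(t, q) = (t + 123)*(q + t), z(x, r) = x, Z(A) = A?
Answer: 34189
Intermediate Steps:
s(t, q) = 4 - (123 + t)*(q + t) (s(t, q) = 4 - (t + 123)*(q + t) = 4 - (123 + t)*(q + t))
((-11858 + n) + 3930) - s(108, z(2, Z(-3))) = ((-11858 + 16711) + 3930) - (4 - 1*108**2 - 123*2 - 123*108 - 1*2*108) = (4853 + 3930) - (4 - 1*11664 - 246 - 13284 - 216) = 8783 - (4 - 11664 - 246 - 13284 - 216) = 8783 - 1*(-25406) = 8783 + 25406 = 34189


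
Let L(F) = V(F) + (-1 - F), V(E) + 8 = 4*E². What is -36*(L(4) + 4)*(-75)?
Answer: 148500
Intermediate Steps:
V(E) = -8 + 4*E²
L(F) = -9 - F + 4*F² (L(F) = (-8 + 4*F²) + (-1 - F) = -9 - F + 4*F²)
-36*(L(4) + 4)*(-75) = -36*((-9 - 1*4 + 4*4²) + 4)*(-75) = -36*((-9 - 4 + 4*16) + 4)*(-75) = -36*((-9 - 4 + 64) + 4)*(-75) = -36*(51 + 4)*(-75) = -36*55*(-75) = -1980*(-75) = 148500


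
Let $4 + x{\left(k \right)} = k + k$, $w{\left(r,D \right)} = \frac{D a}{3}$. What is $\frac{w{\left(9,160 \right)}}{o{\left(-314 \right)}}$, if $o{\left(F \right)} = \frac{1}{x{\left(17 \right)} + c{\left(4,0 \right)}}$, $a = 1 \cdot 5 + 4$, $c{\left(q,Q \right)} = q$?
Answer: $16320$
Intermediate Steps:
$a = 9$ ($a = 5 + 4 = 9$)
$w{\left(r,D \right)} = 3 D$ ($w{\left(r,D \right)} = \frac{D 9}{3} = 9 D \frac{1}{3} = 3 D$)
$x{\left(k \right)} = -4 + 2 k$ ($x{\left(k \right)} = -4 + \left(k + k\right) = -4 + 2 k$)
$o{\left(F \right)} = \frac{1}{34}$ ($o{\left(F \right)} = \frac{1}{\left(-4 + 2 \cdot 17\right) + 4} = \frac{1}{\left(-4 + 34\right) + 4} = \frac{1}{30 + 4} = \frac{1}{34}$)
$\frac{w{\left(9,160 \right)}}{o{\left(-314 \right)}} = 3 \cdot 160 \frac{1}{\frac{1}{34}} = 480 \cdot 34 = 16320$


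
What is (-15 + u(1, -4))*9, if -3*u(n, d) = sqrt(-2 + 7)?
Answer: -135 - 3*sqrt(5) ≈ -141.71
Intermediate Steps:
u(n, d) = -sqrt(5)/3 (u(n, d) = -sqrt(-2 + 7)/3 = -sqrt(5)/3)
(-15 + u(1, -4))*9 = (-15 - sqrt(5)/3)*9 = -135 - 3*sqrt(5)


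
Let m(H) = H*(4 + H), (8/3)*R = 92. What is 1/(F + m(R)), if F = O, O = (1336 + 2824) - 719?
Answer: 4/19077 ≈ 0.00020968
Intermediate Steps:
R = 69/2 (R = (3/8)*92 = 69/2 ≈ 34.500)
O = 3441 (O = 4160 - 719 = 3441)
F = 3441
1/(F + m(R)) = 1/(3441 + 69*(4 + 69/2)/2) = 1/(3441 + (69/2)*(77/2)) = 1/(3441 + 5313/4) = 1/(19077/4) = 4/19077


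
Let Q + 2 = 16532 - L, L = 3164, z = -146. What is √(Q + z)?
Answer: 2*√3305 ≈ 114.98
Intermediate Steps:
Q = 13366 (Q = -2 + (16532 - 1*3164) = -2 + (16532 - 3164) = -2 + 13368 = 13366)
√(Q + z) = √(13366 - 146) = √13220 = 2*√3305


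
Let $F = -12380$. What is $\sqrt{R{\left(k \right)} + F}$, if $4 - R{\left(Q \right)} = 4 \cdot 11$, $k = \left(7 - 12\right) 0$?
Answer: $6 i \sqrt{345} \approx 111.45 i$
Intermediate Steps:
$k = 0$ ($k = \left(-5\right) 0 = 0$)
$R{\left(Q \right)} = -40$ ($R{\left(Q \right)} = 4 - 4 \cdot 11 = 4 - 44 = -40$)
$\sqrt{R{\left(k \right)} + F} = \sqrt{-40 - 12380} = \sqrt{-12420} = 6 i \sqrt{345}$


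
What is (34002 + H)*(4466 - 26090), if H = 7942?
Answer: -906997056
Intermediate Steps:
(34002 + H)*(4466 - 26090) = (34002 + 7942)*(4466 - 26090) = 41944*(-21624) = -906997056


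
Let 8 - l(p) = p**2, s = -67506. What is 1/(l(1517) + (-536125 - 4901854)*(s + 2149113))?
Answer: -1/11319737453534 ≈ -8.8341e-14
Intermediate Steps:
l(p) = 8 - p**2
1/(l(1517) + (-536125 - 4901854)*(s + 2149113)) = 1/((8 - 1*1517**2) + (-536125 - 4901854)*(-67506 + 2149113)) = 1/((8 - 1*2301289) - 5437979*2081607) = 1/((8 - 2301289) - 11319735152253) = 1/(-2301281 - 11319735152253) = 1/(-11319737453534) = -1/11319737453534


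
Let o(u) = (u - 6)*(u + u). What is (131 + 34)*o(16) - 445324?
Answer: -392524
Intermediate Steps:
o(u) = 2*u*(-6 + u) (o(u) = (-6 + u)*(2*u) = 2*u*(-6 + u))
(131 + 34)*o(16) - 445324 = (131 + 34)*(2*16*(-6 + 16)) - 445324 = 165*(2*16*10) - 445324 = 165*320 - 445324 = 52800 - 445324 = -392524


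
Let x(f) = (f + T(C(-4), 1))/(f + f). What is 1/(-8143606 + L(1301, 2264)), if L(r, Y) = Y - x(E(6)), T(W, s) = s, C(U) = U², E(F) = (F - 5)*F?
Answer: -12/97696111 ≈ -1.2283e-7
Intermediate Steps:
E(F) = F*(-5 + F) (E(F) = (-5 + F)*F = F*(-5 + F))
x(f) = (1 + f)/(2*f) (x(f) = (f + 1)/(f + f) = (1 + f)/((2*f)) = (1 + f)*(1/(2*f)) = (1 + f)/(2*f))
L(r, Y) = -7/12 + Y (L(r, Y) = Y - (1 + 6*(-5 + 6))/(2*(6*(-5 + 6))) = Y - (1 + 6*1)/(2*(6*1)) = Y - (1 + 6)/(2*6) = Y - 7/(2*6) = Y - 1*7/12 = Y - 7/12 = -7/12 + Y)
1/(-8143606 + L(1301, 2264)) = 1/(-8143606 + (-7/12 + 2264)) = 1/(-8143606 + 27161/12) = 1/(-97696111/12) = -12/97696111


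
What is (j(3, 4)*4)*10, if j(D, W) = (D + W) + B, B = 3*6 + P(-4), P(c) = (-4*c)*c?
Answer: -1560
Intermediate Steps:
P(c) = -4*c²
B = -46 (B = 3*6 - 4*(-4)² = 18 - 4*16 = 18 - 64 = -46)
j(D, W) = -46 + D + W (j(D, W) = (D + W) - 46 = -46 + D + W)
(j(3, 4)*4)*10 = ((-46 + 3 + 4)*4)*10 = -39*4*10 = -156*10 = -1560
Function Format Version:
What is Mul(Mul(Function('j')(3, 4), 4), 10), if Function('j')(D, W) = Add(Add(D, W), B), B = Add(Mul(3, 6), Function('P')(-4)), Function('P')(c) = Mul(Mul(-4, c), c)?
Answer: -1560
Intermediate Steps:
Function('P')(c) = Mul(-4, Pow(c, 2))
B = -46 (B = Add(Mul(3, 6), Mul(-4, Pow(-4, 2))) = Add(18, Mul(-4, 16)) = Add(18, -64) = -46)
Function('j')(D, W) = Add(-46, D, W) (Function('j')(D, W) = Add(Add(D, W), -46) = Add(-46, D, W))
Mul(Mul(Function('j')(3, 4), 4), 10) = Mul(Mul(Add(-46, 3, 4), 4), 10) = Mul(Mul(-39, 4), 10) = Mul(-156, 10) = -1560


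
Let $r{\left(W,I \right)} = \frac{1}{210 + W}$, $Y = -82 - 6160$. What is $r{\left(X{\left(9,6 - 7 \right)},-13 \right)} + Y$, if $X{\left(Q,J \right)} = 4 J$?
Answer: $- \frac{1285851}{206} \approx -6242.0$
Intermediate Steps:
$Y = -6242$ ($Y = -82 - 6160 = -6242$)
$r{\left(X{\left(9,6 - 7 \right)},-13 \right)} + Y = \frac{1}{210 + 4 \left(6 - 7\right)} - 6242 = \frac{1}{210 + 4 \left(-1\right)} - 6242 = \frac{1}{210 - 4} - 6242 = \frac{1}{206} - 6242 = - \frac{1285851}{206}$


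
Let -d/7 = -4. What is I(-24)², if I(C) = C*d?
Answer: 451584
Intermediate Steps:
d = 28 (d = -7*(-4) = 28)
I(C) = 28*C (I(C) = C*28 = 28*C)
I(-24)² = (28*(-24))² = (-672)² = 451584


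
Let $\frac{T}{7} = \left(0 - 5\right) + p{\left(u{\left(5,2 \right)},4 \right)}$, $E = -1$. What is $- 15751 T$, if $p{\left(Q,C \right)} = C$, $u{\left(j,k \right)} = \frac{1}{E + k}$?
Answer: $110257$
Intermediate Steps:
$u{\left(j,k \right)} = \frac{1}{-1 + k}$
$T = -7$ ($T = 7 \left(\left(0 - 5\right) + 4\right) = 7 \left(-5 + 4\right) = 7 \left(-1\right) = -7$)
$- 15751 T = \left(-15751\right) \left(-7\right) = 110257$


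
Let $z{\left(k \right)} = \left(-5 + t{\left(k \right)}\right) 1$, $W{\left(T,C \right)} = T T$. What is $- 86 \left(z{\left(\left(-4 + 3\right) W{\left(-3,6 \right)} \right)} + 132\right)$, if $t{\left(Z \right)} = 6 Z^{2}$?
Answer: $-52718$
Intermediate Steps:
$W{\left(T,C \right)} = T^{2}$
$z{\left(k \right)} = -5 + 6 k^{2}$ ($z{\left(k \right)} = \left(-5 + 6 k^{2}\right) 1 = -5 + 6 k^{2}$)
$- 86 \left(z{\left(\left(-4 + 3\right) W{\left(-3,6 \right)} \right)} + 132\right) = - 86 \left(\left(-5 + 6 \left(\left(-4 + 3\right) \left(-3\right)^{2}\right)^{2}\right) + 132\right) = - 86 \left(\left(-5 + 6 \left(\left(-1\right) 9\right)^{2}\right) + 132\right) = - 86 \left(\left(-5 + 6 \left(-9\right)^{2}\right) + 132\right) = - 86 \left(\left(-5 + 6 \cdot 81\right) + 132\right) = - 86 \left(\left(-5 + 486\right) + 132\right) = - 86 \left(481 + 132\right) = \left(-86\right) 613 = -52718$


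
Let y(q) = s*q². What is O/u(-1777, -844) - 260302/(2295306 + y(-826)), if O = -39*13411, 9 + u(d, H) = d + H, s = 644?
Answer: 23101131330619/116162116150 ≈ 198.87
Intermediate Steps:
y(q) = 644*q²
u(d, H) = -9 + H + d (u(d, H) = -9 + (d + H) = -9 + (H + d) = -9 + H + d)
O = -523029
O/u(-1777, -844) - 260302/(2295306 + y(-826)) = -523029/(-9 - 844 - 1777) - 260302/(2295306 + 644*(-826)²) = -523029/(-2630) - 260302/(2295306 + 644*682276) = -523029*(-1/2630) - 260302/(2295306 + 439385744) = 523029/2630 - 260302/441681050 = 523029/2630 - 260302*1/441681050 = 523029/2630 - 130151/220840525 = 23101131330619/116162116150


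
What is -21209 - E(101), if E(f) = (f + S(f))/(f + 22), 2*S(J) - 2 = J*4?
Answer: -2609011/123 ≈ -21211.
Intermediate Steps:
S(J) = 1 + 2*J (S(J) = 1 + (J*4)/2 = 1 + (4*J)/2 = 1 + 2*J)
E(f) = (1 + 3*f)/(22 + f) (E(f) = (f + (1 + 2*f))/(f + 22) = (1 + 3*f)/(22 + f))
-21209 - E(101) = -21209 - (1 + 3*101)/(22 + 101) = -21209 - (1 + 303)/123 = -21209 - 304/123 = -2609011/123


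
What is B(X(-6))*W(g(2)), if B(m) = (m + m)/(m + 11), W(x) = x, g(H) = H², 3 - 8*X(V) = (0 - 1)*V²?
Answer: 312/127 ≈ 2.4567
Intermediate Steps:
X(V) = 3/8 + V²/8 (X(V) = 3/8 - (0 - 1)*V²/8 = 3/8 - (-1)*V²/8 = 3/8 + V²/8)
B(m) = 2*m/(11 + m) (B(m) = (2*m)/(11 + m) = 2*m/(11 + m))
B(X(-6))*W(g(2)) = (2*(3/8 + (⅛)*(-6)²)/(11 + (3/8 + (⅛)*(-6)²)))*2² = (2*(3/8 + (⅛)*36)/(11 + (3/8 + (⅛)*36)))*4 = (2*(3/8 + 9/2)/(11 + (3/8 + 9/2)))*4 = (2*(39/8)/(11 + 39/8))*4 = (2*(39/8)/(127/8))*4 = (2*(39/8)*(8/127))*4 = (78/127)*4 = 312/127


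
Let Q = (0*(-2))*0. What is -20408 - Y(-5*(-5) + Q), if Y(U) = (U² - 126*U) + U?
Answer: -17908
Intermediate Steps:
Q = 0 (Q = 0*0 = 0)
Y(U) = U² - 125*U
-20408 - Y(-5*(-5) + Q) = -20408 - (-5*(-5) + 0)*(-125 + (-5*(-5) + 0)) = -20408 - (25 + 0)*(-125 + (25 + 0)) = -20408 - 25*(-125 + 25) = -20408 - 25*(-100) = -20408 - 1*(-2500) = -20408 + 2500 = -17908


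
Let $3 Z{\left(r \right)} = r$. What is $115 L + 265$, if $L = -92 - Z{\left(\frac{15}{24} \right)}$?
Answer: $- \frac{248135}{24} \approx -10339.0$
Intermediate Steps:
$Z{\left(r \right)} = \frac{r}{3}$
$L = - \frac{2213}{24}$ ($L = -92 - \frac{15 \cdot \frac{1}{24}}{3} = -92 - \frac{1}{3} \cdot \frac{5}{8} = -92 - \frac{5}{24} = - \frac{2213}{24} \approx -92.208$)
$115 L + 265 = 115 \left(- \frac{2213}{24}\right) + 265 = - \frac{254495}{24} + 265 = - \frac{248135}{24}$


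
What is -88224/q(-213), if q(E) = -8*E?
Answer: -3676/71 ≈ -51.775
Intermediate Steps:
-88224/q(-213) = -88224/((-8*(-213))) = -88224/1704 = -88224*1/1704 = -3676/71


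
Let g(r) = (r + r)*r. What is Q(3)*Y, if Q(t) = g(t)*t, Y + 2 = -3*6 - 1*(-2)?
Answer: -972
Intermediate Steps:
Y = -18 (Y = -2 + (-3*6 - 1*(-2)) = -2 + (-18 + 2) = -2 - 16 = -18)
g(r) = 2*r**2 (g(r) = (2*r)*r = 2*r**2)
Q(t) = 2*t**3 (Q(t) = (2*t**2)*t = 2*t**3)
Q(3)*Y = (2*3**3)*(-18) = (2*27)*(-18) = 54*(-18) = -972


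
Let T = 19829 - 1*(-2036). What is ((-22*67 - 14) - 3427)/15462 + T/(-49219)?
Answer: -579988015/761024178 ≈ -0.76212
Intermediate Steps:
T = 21865 (T = 19829 + 2036 = 21865)
((-22*67 - 14) - 3427)/15462 + T/(-49219) = ((-22*67 - 14) - 3427)/15462 + 21865/(-49219) = ((-1474 - 14) - 3427)*(1/15462) + 21865*(-1/49219) = (-1488 - 3427)*(1/15462) - 21865/49219 = -4915*1/15462 - 21865/49219 = -4915/15462 - 21865/49219 = -579988015/761024178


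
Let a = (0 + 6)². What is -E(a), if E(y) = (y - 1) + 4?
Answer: -39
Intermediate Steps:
a = 36 (a = 6² = 36)
E(y) = 3 + y (E(y) = (-1 + y) + 4 = 3 + y)
-E(a) = -(3 + 36) = -1*39 = -39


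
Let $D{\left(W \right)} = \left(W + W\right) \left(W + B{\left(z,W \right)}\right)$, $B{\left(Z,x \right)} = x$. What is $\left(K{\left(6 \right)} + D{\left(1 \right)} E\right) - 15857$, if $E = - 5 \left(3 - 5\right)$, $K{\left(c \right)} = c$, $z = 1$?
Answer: $-15811$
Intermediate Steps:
$E = 10$ ($E = \left(-5\right) \left(-2\right) = 10$)
$D{\left(W \right)} = 4 W^{2}$ ($D{\left(W \right)} = \left(W + W\right) \left(W + W\right) = 2 W 2 W = 4 W^{2}$)
$\left(K{\left(6 \right)} + D{\left(1 \right)} E\right) - 15857 = \left(6 + 4 \cdot 1^{2} \cdot 10\right) - 15857 = \left(6 + 4 \cdot 1 \cdot 10\right) - 15857 = \left(6 + 4 \cdot 10\right) - 15857 = \left(6 + 40\right) - 15857 = 46 - 15857 = -15811$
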